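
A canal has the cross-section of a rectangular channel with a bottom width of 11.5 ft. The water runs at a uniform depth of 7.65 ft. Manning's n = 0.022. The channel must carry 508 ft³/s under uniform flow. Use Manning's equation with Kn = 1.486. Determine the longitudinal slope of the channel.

S = 0.0015

Flow area A = b·y = 11.5 × 7.65 = 87.98 ft². Wetted perimeter P = b + 2y = 11.5 + 2×7.65 = 26.8 ft.
Hydraulic radius R = A/P = 87.98/26.8 = 3.283 ft.
From Manning's equation, S = [nQ / (1.486 A R^(2/3))]² = [0.022 × 508 / (1.486 × 87.98 × 3.283^(2/3))]² = 0.0015.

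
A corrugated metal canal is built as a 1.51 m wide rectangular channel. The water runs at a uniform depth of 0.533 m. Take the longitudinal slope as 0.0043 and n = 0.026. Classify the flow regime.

Flow area A = b·y = 1.51 × 0.533 = 0.8048 m². Wetted perimeter P = b + 2y = 1.51 + 2×0.533 = 2.576 m.
Hydraulic radius R = A/P = 0.8048/2.576 = 0.3124 m.
V = (1/n) R^(2/3) √S = (1/0.026) × 0.3124^(2/3) × √0.0043 = 1.161 m/s. Hydraulic depth D_h = A/T = 0.8048/1.51 = 0.533 m.
Froude number Fr = V/√(g·D_h) = 1.161/√(9.81×0.533) = 0.508, which is less than 1, so the flow is subcritical.

subcritical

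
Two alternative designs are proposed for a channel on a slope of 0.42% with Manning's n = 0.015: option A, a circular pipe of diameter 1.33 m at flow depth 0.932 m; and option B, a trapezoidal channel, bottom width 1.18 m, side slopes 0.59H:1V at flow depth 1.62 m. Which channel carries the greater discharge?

Channel A: For a circular section of diameter D = 1.33 m at depth y = 0.932 m, the central angle is θ = 2 arccos(1 − 2y/D) = 3.968 rad. Then A = (D²/8)(θ − sin θ) = 1.04 m² and P = Dθ/2 = 2.639 m. Hydraulic radius R = A/P = 1.04/2.639 = 0.3941 m. Q_A = (1/0.015)·1.04·0.3941^(2/3)·√0.0042 = 2.415 m³/s.
Channel B: With bottom width b = 1.18 m and side slope z = 0.59: A = (b + zy)y = (1.18 + 0.59×1.62)×1.62 = 3.46 m²; P = b + 2y√(1+z²) = 1.18 + 2×1.62×1.161 = 4.942 m. Hydraulic radius R = A/P = 3.46/4.942 = 0.7001 m. Q_B = (1/0.015)·3.46·0.7001^(2/3)·√0.0042 = 11.79 m³/s.
Q_A = 2.415 m³/s vs Q_B = 11.79 m³/s, so channel B carries more.

channel B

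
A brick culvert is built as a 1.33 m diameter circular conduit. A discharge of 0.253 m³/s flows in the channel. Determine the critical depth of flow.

At critical depth, Q² T / (g A³) = 1, i.e. A³/T = Q²/g = 0.253²/9.81 = 0.006525.
Try y = 0.186 m: A³/T = 0.001783 — too small.
Try y = 0.259 m: A³/T = 0.006552 — matches.

y_c = 0.259 m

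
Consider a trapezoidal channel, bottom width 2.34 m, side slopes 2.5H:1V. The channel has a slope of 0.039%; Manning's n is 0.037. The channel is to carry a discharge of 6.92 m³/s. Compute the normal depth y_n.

Manning's equation rearranged: A R^(2/3) = nQ / (1·√S) = 0.037 × 6.92 / (√0.00039) = 12.97.
Try y = 1.28 m: A R^(2/3) = 5.947 — low.
Try y = 1.83 m: A R^(2/3) = 12.97 — ≈ 12.97.

y_n = 1.83 m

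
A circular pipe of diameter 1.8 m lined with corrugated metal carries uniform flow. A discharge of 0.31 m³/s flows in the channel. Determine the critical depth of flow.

At critical depth, Q² T / (g A³) = 1, i.e. A³/T = Q²/g = 0.31²/9.81 = 0.009796.
At y = 0.232 m: A³/T = 0.005866 — low.
At y = 0.264 m: A³/T = 0.009764 — matches.

y_c = 0.264 m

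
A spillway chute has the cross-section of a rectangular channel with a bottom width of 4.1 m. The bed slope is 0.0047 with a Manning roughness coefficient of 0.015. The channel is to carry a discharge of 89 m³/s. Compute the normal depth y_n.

y_n = 3.9 m

Manning's equation rearranged: A R^(2/3) = nQ / (1·√S) = 0.015 × 89 / (√0.0047) = 19.47.
At y = 3.46 m: A R^(2/3) = 16.79 — low.
At y = 4.42 m: A R^(2/3) = 22.68 — high.
At y = 3.9 m: A R^(2/3) = 19.47 — ≈ 19.47.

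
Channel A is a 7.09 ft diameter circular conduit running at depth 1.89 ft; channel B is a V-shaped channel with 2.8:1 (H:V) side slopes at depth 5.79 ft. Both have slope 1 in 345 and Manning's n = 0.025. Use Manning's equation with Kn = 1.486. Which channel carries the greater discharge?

channel B

Channel A: For a circular section of diameter D = 7.09 ft at depth y = 1.89 ft, the central angle is θ = 2 arccos(1 − 2y/D) = 2.17 rad. Then A = (D²/8)(θ − sin θ) = 8.448 ft² and P = Dθ/2 = 7.693 ft. Hydraulic radius R = A/P = 8.448/7.693 = 1.098 ft. Q_A = (1.486/0.025)·8.448·1.098^(2/3)·√0.002899 = 28.77 ft³/s.
Channel B: For a triangular section with side slope z = 2.8: A = zy² = 2.8×5.79² = 93.87 ft²; P = 2y√(1+z²) = 2×5.79×2.973 = 34.43 ft. Hydraulic radius R = A/P = 93.87/34.43 = 2.726 ft. Q_B = (1.486/0.025)·93.87·2.726^(2/3)·√0.002899 = 586.2 ft³/s.
Q_A = 28.77 ft³/s vs Q_B = 586.2 ft³/s, so channel B carries more.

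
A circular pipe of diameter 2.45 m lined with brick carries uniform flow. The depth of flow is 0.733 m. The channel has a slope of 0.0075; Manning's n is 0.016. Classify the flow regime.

supercritical

For a circular section of diameter D = 2.45 m at depth y = 0.733 m, the central angle is θ = 2 arccos(1 − 2y/D) = 2.315 rad. Then A = (D²/8)(θ − sin θ) = 1.185 m² and P = Dθ/2 = 2.836 m.
Hydraulic radius R = A/P = 1.185/2.836 = 0.4179 m.
V = (1/n) R^(2/3) √S = (1/0.016) × 0.4179^(2/3) × √0.0075 = 3.025 m/s. Hydraulic depth D_h = A/T = 1.185/2.244 = 0.5281 m.
Froude number Fr = V/√(g·D_h) = 3.025/√(9.81×0.5281) = 1.33, which is greater than 1, so the flow is supercritical.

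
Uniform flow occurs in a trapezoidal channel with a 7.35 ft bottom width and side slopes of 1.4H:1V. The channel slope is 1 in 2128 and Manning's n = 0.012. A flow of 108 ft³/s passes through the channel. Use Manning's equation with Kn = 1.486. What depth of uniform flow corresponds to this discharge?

y_n = 2.56 ft

Manning's equation rearranged: A R^(2/3) = nQ / (1.486·√S) = 0.012 × 108 / (1.486 × √0.0004699) = 40.23.
At y = 1.93 ft: A R^(2/3) = 24.12 — low.
At y = 2.9 ft: A R^(2/3) = 50.93 — high.
At y = 2.56 ft: A R^(2/3) = 40.37 — matches.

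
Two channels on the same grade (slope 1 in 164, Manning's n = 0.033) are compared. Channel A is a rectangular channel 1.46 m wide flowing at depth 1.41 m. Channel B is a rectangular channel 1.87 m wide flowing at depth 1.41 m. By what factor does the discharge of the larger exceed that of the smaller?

1.42

Channel A: Flow area A = b·y = 1.46 × 1.41 = 2.059 m². Wetted perimeter P = b + 2y = 1.46 + 2×1.41 = 4.28 m. Hydraulic radius R = A/P = 2.059/4.28 = 0.481 m. Q_A = (1/0.033)·2.059·0.481^(2/3)·√0.006098 = 2.99 m³/s.
Channel B: Flow area A = b·y = 1.87 × 1.41 = 2.637 m². Wetted perimeter P = b + 2y = 1.87 + 2×1.41 = 4.69 m. Hydraulic radius R = A/P = 2.637/4.69 = 0.5622 m. Q_B = (1/0.033)·2.637·0.5622^(2/3)·√0.006098 = 4.25 m³/s.
The larger discharge is 4.25 m³/s and the smaller is 2.99 m³/s; the ratio is 1.42.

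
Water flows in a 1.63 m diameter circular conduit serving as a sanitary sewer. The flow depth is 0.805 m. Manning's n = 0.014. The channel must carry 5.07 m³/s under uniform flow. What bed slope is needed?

S = 0.016

For a circular section of diameter D = 1.63 m at depth y = 0.805 m, the central angle is θ = 2 arccos(1 − 2y/D) = 3.117 rad. Then A = (D²/8)(θ − sin θ) = 1.027 m² and P = Dθ/2 = 2.54 m.
Hydraulic radius R = A/P = 1.027/2.54 = 0.4043 m.
From Manning's equation, S = [nQ / (1 A R^(2/3))]² = [0.014 × 5.07 / (1 × 1.027 × 0.4043^(2/3))]² = 0.016.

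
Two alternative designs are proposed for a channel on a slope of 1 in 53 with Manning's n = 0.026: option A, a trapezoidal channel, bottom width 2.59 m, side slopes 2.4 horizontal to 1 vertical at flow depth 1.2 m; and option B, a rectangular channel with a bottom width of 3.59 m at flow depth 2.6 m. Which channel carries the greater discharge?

Channel A: With bottom width b = 2.59 m and side slope z = 2.4: A = (b + zy)y = (2.59 + 2.4×1.2)×1.2 = 6.564 m²; P = b + 2y√(1+z²) = 2.59 + 2×1.2×2.6 = 8.83 m. Hydraulic radius R = A/P = 6.564/8.83 = 0.7434 m. Q_A = (1/0.026)·6.564·0.7434^(2/3)·√0.01887 = 28.46 m³/s.
Channel B: Flow area A = b·y = 3.59 × 2.6 = 9.334 m². Wetted perimeter P = b + 2y = 3.59 + 2×2.6 = 8.79 m. Hydraulic radius R = A/P = 9.334/8.79 = 1.062 m. Q_B = (1/0.026)·9.334·1.062^(2/3)·√0.01887 = 51.33 m³/s.
Q_A = 28.46 m³/s vs Q_B = 51.33 m³/s, so channel B carries more.

channel B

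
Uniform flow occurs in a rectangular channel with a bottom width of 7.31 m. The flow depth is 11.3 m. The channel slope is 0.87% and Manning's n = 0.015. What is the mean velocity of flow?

Flow area A = b·y = 7.31 × 11.3 = 82.6 m². Wetted perimeter P = b + 2y = 7.31 + 2×11.3 = 29.91 m.
Hydraulic radius R = A/P = 82.6/29.91 = 2.762 m.
From Manning's equation, V = (1/n) R^(2/3) S^(1/2) = (1/0.015) × 2.762^(2/3) × 0.0087^(1/2) = 12.2 m/s.

V = 12.2 m/s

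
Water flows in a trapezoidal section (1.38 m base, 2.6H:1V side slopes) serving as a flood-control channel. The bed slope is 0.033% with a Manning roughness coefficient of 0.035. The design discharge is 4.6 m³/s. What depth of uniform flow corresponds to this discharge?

Manning's equation rearranged: A R^(2/3) = nQ / (1·√S) = 0.035 × 4.6 / (√0.00033) = 8.863.
Trying y = 1.48 m: A R^(2/3) = 6.689 — too small.
Trying y = 1.98 m: A R^(2/3) = 13.28 — too large.
Trying y = 1.67 m: A R^(2/3) = 8.87 — close enough.

y_n = 1.67 m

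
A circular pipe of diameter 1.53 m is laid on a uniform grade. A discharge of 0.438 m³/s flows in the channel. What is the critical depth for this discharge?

y_c = 0.329 m

At critical depth, Q² T / (g A³) = 1, i.e. A³/T = Q²/g = 0.438²/9.81 = 0.01956.
Try y = 0.383 m: A³/T = 0.03523 — high.
Try y = 0.296 m: A³/T = 0.01287 — low.
Try y = 0.329 m: A³/T = 0.01946 — ≈ 0.01956.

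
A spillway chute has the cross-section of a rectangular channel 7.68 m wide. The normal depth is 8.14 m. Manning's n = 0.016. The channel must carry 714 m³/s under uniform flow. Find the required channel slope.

Flow area A = b·y = 7.68 × 8.14 = 62.52 m². Wetted perimeter P = b + 2y = 7.68 + 2×8.14 = 23.96 m.
Hydraulic radius R = A/P = 62.52/23.96 = 2.609 m.
From Manning's equation, S = [nQ / (1 A R^(2/3))]² = [0.016 × 714 / (1 × 62.52 × 2.609^(2/3))]² = 0.0093.

S = 0.0093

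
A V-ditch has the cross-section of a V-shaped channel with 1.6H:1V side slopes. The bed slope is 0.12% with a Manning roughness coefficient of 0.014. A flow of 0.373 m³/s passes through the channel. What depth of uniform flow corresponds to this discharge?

y_n = 0.511 m

Manning's equation rearranged: A R^(2/3) = nQ / (1·√S) = 0.014 × 0.373 / (√0.0012) = 0.1507.
At y = 0.587 m: A R^(2/3) = 0.2181 — high.
At y = 0.395 m: A R^(2/3) = 0.07585 — low.
At y = 0.511 m: A R^(2/3) = 0.1507 — ≈ 0.1507.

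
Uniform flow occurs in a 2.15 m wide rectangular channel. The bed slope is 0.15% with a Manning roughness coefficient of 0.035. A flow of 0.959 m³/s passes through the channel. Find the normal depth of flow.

y_n = 0.71 m

Manning's equation rearranged: A R^(2/3) = nQ / (1·√S) = 0.035 × 0.959 / (√0.0015) = 0.8666.
At y = 0.795 m: A R^(2/3) = 1.014 — high.
At y = 0.71 m: A R^(2/3) = 0.8664 — ≈ 0.8666.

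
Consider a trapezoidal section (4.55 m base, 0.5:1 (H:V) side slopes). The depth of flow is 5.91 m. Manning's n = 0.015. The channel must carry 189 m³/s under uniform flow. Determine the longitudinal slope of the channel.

S = 0.00121

With bottom width b = 4.55 m and side slope z = 0.5: A = (b + zy)y = (4.55 + 0.5×5.91)×5.91 = 44.35 m²; P = b + 2y√(1+z²) = 4.55 + 2×5.91×1.118 = 17.77 m.
Hydraulic radius R = A/P = 44.35/17.77 = 2.497 m.
From Manning's equation, S = [nQ / (1 A R^(2/3))]² = [0.015 × 189 / (1 × 44.35 × 2.497^(2/3))]² = 0.00121.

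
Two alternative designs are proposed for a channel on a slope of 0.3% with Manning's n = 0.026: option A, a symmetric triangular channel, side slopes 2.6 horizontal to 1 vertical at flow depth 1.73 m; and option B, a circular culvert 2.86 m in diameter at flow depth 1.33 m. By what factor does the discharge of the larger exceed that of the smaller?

Channel A: For a triangular section with side slope z = 2.6: A = zy² = 2.6×1.73² = 7.782 m²; P = 2y√(1+z²) = 2×1.73×2.786 = 9.638 m. Hydraulic radius R = A/P = 7.782/9.638 = 0.8073 m. Q_A = (1/0.026)·7.782·0.8073^(2/3)·√0.003 = 14.21 m³/s.
Channel B: For a circular section of diameter D = 2.86 m at depth y = 1.33 m, the central angle is θ = 2 arccos(1 − 2y/D) = 3.002 rad. Then A = (D²/8)(θ − sin θ) = 2.926 m² and P = Dθ/2 = 4.292 m. Hydraulic radius R = A/P = 2.926/4.292 = 0.6818 m. Q_B = (1/0.026)·2.926·0.6818^(2/3)·√0.003 = 4.775 m³/s.
The larger discharge is 14.21 m³/s and the smaller is 4.775 m³/s; the ratio is 2.98.

2.98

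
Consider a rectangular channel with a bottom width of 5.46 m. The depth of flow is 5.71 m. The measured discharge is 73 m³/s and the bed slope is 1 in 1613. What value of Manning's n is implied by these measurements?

Flow area A = b·y = 5.46 × 5.71 = 31.18 m². Wetted perimeter P = b + 2y = 5.46 + 2×5.71 = 16.88 m.
Hydraulic radius R = A/P = 31.18/16.88 = 1.847 m.
Rearranging Manning's equation: n = (1/Q) A R^(2/3) S^(1/2) = (1/73) × 31.18 × 1.847^(2/3) × √0.00062 = 0.016.

n = 0.016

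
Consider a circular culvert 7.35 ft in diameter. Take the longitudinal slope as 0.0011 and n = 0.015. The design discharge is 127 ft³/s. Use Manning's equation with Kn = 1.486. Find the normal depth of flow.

y_n = 4.13 ft

Manning's equation rearranged: A R^(2/3) = nQ / (1.486·√S) = 0.015 × 127 / (1.486 × √0.0011) = 38.65.
Try y = 4.5 ft: A R^(2/3) = 44.1 — over.
Try y = 3.42 ft: A R^(2/3) = 28.12 — short.
Try y = 4.13 ft: A R^(2/3) = 38.59 — matches.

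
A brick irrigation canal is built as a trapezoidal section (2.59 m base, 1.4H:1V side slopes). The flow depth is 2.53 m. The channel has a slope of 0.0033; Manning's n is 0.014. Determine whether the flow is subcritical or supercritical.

With bottom width b = 2.59 m and side slope z = 1.4: A = (b + zy)y = (2.59 + 1.4×2.53)×2.53 = 15.51 m²; P = b + 2y√(1+z²) = 2.59 + 2×2.53×1.72 = 11.3 m.
Hydraulic radius R = A/P = 15.51/11.3 = 1.373 m.
V = (1/n) R^(2/3) √S = (1/0.014) × 1.373^(2/3) × √0.0033 = 5.07 m/s. Hydraulic depth D_h = A/T = 15.51/9.674 = 1.604 m.
Froude number Fr = V/√(g·D_h) = 5.07/√(9.81×1.604) = 1.28, which is greater than 1, so the flow is supercritical.

supercritical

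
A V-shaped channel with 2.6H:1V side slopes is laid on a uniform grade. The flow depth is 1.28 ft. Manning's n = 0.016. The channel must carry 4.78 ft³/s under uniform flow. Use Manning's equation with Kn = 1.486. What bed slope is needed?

S = 0.00029

For a triangular section with side slope z = 2.6: A = zy² = 2.6×1.28² = 4.26 ft²; P = 2y√(1+z²) = 2×1.28×2.786 = 7.131 ft.
Hydraulic radius R = A/P = 4.26/7.131 = 0.5973 ft.
From Manning's equation, S = [nQ / (1.486 A R^(2/3))]² = [0.016 × 4.78 / (1.486 × 4.26 × 0.5973^(2/3))]² = 0.00029.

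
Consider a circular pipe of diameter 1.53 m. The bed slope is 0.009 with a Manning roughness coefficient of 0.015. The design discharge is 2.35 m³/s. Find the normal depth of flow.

y_n = 0.657 m

Manning's equation rearranged: A R^(2/3) = nQ / (1·√S) = 0.015 × 2.35 / (√0.009) = 0.3716.
At y = 0.8 m: A R^(2/3) = 0.5222 — over.
At y = 0.487 m: A R^(2/3) = 0.2127 — short.
At y = 0.657 m: A R^(2/3) = 0.3712 — ≈ 0.3716.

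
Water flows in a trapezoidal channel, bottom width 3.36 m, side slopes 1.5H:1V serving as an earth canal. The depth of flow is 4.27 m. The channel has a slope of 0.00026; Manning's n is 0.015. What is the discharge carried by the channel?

With bottom width b = 3.36 m and side slope z = 1.5: A = (b + zy)y = (3.36 + 1.5×4.27)×4.27 = 41.7 m²; P = b + 2y√(1+z²) = 3.36 + 2×4.27×1.803 = 18.76 m.
Hydraulic radius R = A/P = 41.7/18.76 = 2.223 m.
Manning's equation: Q = (1/n) A R^(2/3) S^(1/2) = (1/0.015) × 41.7 × 2.223^(2/3) × 0.00026^(1/2) = 76.3 m³/s.

Q = 76.3 m³/s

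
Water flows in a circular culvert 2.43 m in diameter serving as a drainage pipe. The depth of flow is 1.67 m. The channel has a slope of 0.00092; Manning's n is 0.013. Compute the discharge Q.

For a circular section of diameter D = 2.43 m at depth y = 1.67 m, the central angle is θ = 2 arccos(1 − 2y/D) = 3.909 rad. Then A = (D²/8)(θ − sin θ) = 3.398 m² and P = Dθ/2 = 4.75 m.
Hydraulic radius R = A/P = 3.398/4.75 = 0.7154 m.
Manning's equation: Q = (1/n) A R^(2/3) S^(1/2) = (1/0.013) × 3.398 × 0.7154^(2/3) × 0.00092^(1/2) = 6.34 m³/s.

Q = 6.34 m³/s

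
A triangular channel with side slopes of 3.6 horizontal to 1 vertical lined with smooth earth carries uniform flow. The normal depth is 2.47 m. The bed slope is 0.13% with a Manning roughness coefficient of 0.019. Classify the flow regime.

For a triangular section with side slope z = 3.6: A = zy² = 3.6×2.47² = 21.96 m²; P = 2y√(1+z²) = 2×2.47×3.736 = 18.46 m.
Hydraulic radius R = A/P = 21.96/18.46 = 1.19 m.
V = (1/n) R^(2/3) √S = (1/0.019) × 1.19^(2/3) × √0.0013 = 2.131 m/s. Hydraulic depth D_h = A/T = 21.96/17.78 = 1.235 m.
Froude number Fr = V/√(g·D_h) = 2.131/√(9.81×1.235) = 0.612, which is less than 1, so the flow is subcritical.

subcritical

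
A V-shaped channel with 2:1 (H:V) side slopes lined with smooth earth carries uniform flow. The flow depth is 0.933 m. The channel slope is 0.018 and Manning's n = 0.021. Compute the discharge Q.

For a triangular section with side slope z = 2: A = zy² = 2×0.933² = 1.741 m²; P = 2y√(1+z²) = 2×0.933×2.236 = 4.173 m.
Hydraulic radius R = A/P = 1.741/4.173 = 0.4173 m.
Manning's equation: Q = (1/n) A R^(2/3) S^(1/2) = (1/0.021) × 1.741 × 0.4173^(2/3) × 0.018^(1/2) = 6.21 m³/s.

Q = 6.21 m³/s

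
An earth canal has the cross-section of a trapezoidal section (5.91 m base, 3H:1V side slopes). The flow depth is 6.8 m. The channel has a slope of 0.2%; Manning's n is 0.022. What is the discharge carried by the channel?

With bottom width b = 5.91 m and side slope z = 3: A = (b + zy)y = (5.91 + 3×6.8)×6.8 = 178.9 m²; P = b + 2y√(1+z²) = 5.91 + 2×6.8×3.162 = 48.92 m.
Hydraulic radius R = A/P = 178.9/48.92 = 3.657 m.
Manning's equation: Q = (1/n) A R^(2/3) S^(1/2) = (1/0.022) × 178.9 × 3.657^(2/3) × 0.002^(1/2) = 863 m³/s.

Q = 863 m³/s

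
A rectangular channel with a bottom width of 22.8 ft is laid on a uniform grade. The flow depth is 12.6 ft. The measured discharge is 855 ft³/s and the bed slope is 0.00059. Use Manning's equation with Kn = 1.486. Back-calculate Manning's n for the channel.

Flow area A = b·y = 22.8 × 12.6 = 287.3 ft². Wetted perimeter P = b + 2y = 22.8 + 2×12.6 = 48 ft.
Hydraulic radius R = A/P = 287.3/48 = 5.985 ft.
Rearranging Manning's equation: n = (1.486/Q) A R^(2/3) S^(1/2) = (1.486/855) × 287.3 × 5.985^(2/3) × √0.00059 = 0.04.

n = 0.04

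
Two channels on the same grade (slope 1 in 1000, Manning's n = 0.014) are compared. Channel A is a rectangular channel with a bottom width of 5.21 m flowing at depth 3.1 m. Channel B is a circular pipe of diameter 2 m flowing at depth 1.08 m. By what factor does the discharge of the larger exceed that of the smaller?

Channel A: Flow area A = b·y = 5.21 × 3.1 = 16.15 m². Wetted perimeter P = b + 2y = 5.21 + 2×3.1 = 11.41 m. Hydraulic radius R = A/P = 16.15/11.41 = 1.416 m. Q_A = (1/0.014)·16.15·1.416^(2/3)·√0.001 = 45.99 m³/s.
Channel B: For a circular section of diameter D = 2 m at depth y = 1.08 m, the central angle is θ = 2 arccos(1 − 2y/D) = 3.302 rad. Then A = (D²/8)(θ − sin θ) = 1.731 m² and P = Dθ/2 = 3.302 m. Hydraulic radius R = A/P = 1.731/3.302 = 0.5242 m. Q_B = (1/0.014)·1.731·0.5242^(2/3)·√0.001 = 2.541 m³/s.
The larger discharge is 45.99 m³/s and the smaller is 2.541 m³/s; the ratio is 18.1.

18.1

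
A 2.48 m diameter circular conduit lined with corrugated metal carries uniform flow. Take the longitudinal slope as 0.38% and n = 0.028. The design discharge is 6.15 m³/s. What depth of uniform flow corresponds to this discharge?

y_n = 1.67 m

Manning's equation rearranged: A R^(2/3) = nQ / (1·√S) = 0.028 × 6.15 / (√0.0038) = 2.793.
Trying y = 2.03 m: A R^(2/3) = 3.508 — over.
Trying y = 1.67 m: A R^(2/3) = 2.792 — ≈ 2.793.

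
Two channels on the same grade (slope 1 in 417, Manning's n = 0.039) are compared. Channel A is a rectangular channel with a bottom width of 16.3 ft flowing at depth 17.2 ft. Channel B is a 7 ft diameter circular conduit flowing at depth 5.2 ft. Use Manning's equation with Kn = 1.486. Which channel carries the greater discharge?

Channel A: Flow area A = b·y = 16.3 × 17.2 = 280.4 ft². Wetted perimeter P = b + 2y = 16.3 + 2×17.2 = 50.7 ft. Hydraulic radius R = A/P = 280.4/50.7 = 5.53 ft. Q_A = (1.486/0.039)·280.4·5.53^(2/3)·√0.002398 = 1636 ft³/s.
Channel B: For a circular section of diameter D = 7 ft at depth y = 5.2 ft, the central angle is θ = 2 arccos(1 − 2y/D) = 4.156 rad. Then A = (D²/8)(θ − sin θ) = 30.66 ft² and P = Dθ/2 = 14.55 ft. Hydraulic radius R = A/P = 30.66/14.55 = 2.108 ft. Q_B = (1.486/0.039)·30.66·2.108^(2/3)·√0.002398 = 94.03 ft³/s.
Q_A = 1636 ft³/s vs Q_B = 94.03 ft³/s, so channel A carries more.

channel A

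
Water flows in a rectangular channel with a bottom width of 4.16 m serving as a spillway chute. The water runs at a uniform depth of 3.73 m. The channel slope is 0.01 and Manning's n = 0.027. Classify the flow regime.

Flow area A = b·y = 4.16 × 3.73 = 15.52 m². Wetted perimeter P = b + 2y = 4.16 + 2×3.73 = 11.62 m.
Hydraulic radius R = A/P = 15.52/11.62 = 1.335 m.
V = (1/n) R^(2/3) √S = (1/0.027) × 1.335^(2/3) × √0.01 = 4.491 m/s. Hydraulic depth D_h = A/T = 15.52/4.16 = 3.73 m.
Froude number Fr = V/√(g·D_h) = 4.491/√(9.81×3.73) = 0.742, which is less than 1, so the flow is subcritical.

subcritical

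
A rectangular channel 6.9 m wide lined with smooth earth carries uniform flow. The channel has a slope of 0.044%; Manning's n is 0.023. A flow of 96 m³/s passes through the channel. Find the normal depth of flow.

y_n = 8.4 m

Manning's equation rearranged: A R^(2/3) = nQ / (1·√S) = 0.023 × 96 / (√0.00044) = 105.3.
At y = 6.04 m: A R^(2/3) = 70.41 — low.
At y = 10.2 m: A R^(2/3) = 132.3 — high.
At y = 8.4 m: A R^(2/3) = 105.2 — matches.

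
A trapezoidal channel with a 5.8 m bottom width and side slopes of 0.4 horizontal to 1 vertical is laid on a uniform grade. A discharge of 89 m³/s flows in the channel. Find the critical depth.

y_c = 2.7 m

At critical depth, Q² T / (g A³) = 1, i.e. A³/T = Q²/g = 89²/9.81 = 807.4.
Try y = 3.25 m: A³/T = 1463 — over.
Try y = 2.7 m: A³/T = 805.3 — matches.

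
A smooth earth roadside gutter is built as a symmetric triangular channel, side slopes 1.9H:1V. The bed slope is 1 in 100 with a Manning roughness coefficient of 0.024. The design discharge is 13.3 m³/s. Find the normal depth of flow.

y_n = 1.49 m

Manning's equation rearranged: A R^(2/3) = nQ / (1·√S) = 0.024 × 13.3 / (√0.01) = 3.192.
At y = 1.67 m: A R^(2/3) = 4.331 — too large.
At y = 1.49 m: A R^(2/3) = 3.195 — close enough.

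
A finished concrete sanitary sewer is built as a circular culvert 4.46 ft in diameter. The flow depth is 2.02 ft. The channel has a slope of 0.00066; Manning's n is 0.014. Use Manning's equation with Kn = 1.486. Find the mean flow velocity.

For a circular section of diameter D = 4.46 ft at depth y = 2.02 ft, the central angle is θ = 2 arccos(1 − 2y/D) = 2.953 rad. Then A = (D²/8)(θ − sin θ) = 6.876 ft² and P = Dθ/2 = 6.585 ft.
Hydraulic radius R = A/P = 6.876/6.585 = 1.044 ft.
From Manning's equation, V = (1.486/n) R^(2/3) S^(1/2) = (1.486/0.014) × 1.044^(2/3) × 0.00066^(1/2) = 2.81 ft/s.

V = 2.81 ft/s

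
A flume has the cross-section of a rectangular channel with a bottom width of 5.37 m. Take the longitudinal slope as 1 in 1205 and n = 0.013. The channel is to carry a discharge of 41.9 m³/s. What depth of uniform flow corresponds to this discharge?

y_n = 2.84 m

Manning's equation rearranged: A R^(2/3) = nQ / (1·√S) = 0.013 × 41.9 / (√0.0008299) = 18.91.
At y = 2.47 m: A R^(2/3) = 15.69 — too small.
At y = 2.84 m: A R^(2/3) = 18.91 — ≈ 18.91.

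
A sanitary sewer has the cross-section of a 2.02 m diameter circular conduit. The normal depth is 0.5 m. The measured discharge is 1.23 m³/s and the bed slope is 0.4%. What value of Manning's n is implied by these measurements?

For a circular section of diameter D = 2.02 m at depth y = 0.5 m, the central angle is θ = 2 arccos(1 − 2y/D) = 2.083 rad. Then A = (D²/8)(θ − sin θ) = 0.6178 m² and P = Dθ/2 = 2.104 m.
Hydraulic radius R = A/P = 0.6178/2.104 = 0.2937 m.
Rearranging Manning's equation: n = (1/Q) A R^(2/3) S^(1/2) = (1/1.23) × 0.6178 × 0.2937^(2/3) × √0.004 = 0.014.

n = 0.014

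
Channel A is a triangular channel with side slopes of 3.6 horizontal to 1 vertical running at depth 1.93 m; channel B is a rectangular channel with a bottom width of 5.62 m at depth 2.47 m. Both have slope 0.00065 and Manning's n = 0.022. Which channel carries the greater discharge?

channel B

Channel A: For a triangular section with side slope z = 3.6: A = zy² = 3.6×1.93² = 13.41 m²; P = 2y√(1+z²) = 2×1.93×3.736 = 14.42 m. Hydraulic radius R = A/P = 13.41/14.42 = 0.9298 m. Q_A = (1/0.022)·13.41·0.9298^(2/3)·√0.00065 = 14.8 m³/s.
Channel B: Flow area A = b·y = 5.62 × 2.47 = 13.88 m². Wetted perimeter P = b + 2y = 5.62 + 2×2.47 = 10.56 m. Hydraulic radius R = A/P = 13.88/10.56 = 1.315 m. Q_B = (1/0.022)·13.88·1.315^(2/3)·√0.00065 = 19.3 m³/s.
Q_A = 14.8 m³/s vs Q_B = 19.3 m³/s, so channel B carries more.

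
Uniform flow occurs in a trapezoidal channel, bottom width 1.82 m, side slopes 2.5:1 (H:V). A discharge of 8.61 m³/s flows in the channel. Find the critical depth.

At critical depth, Q² T / (g A³) = 1, i.e. A³/T = Q²/g = 8.61²/9.81 = 7.557.
Trying y = 1.02 m: A³/T = 12.8 — high.
Trying y = 0.721 m: A³/T = 3.284 — low.
Trying y = 0.893 m: A³/T = 7.541 — ≈ 7.557.

y_c = 0.893 m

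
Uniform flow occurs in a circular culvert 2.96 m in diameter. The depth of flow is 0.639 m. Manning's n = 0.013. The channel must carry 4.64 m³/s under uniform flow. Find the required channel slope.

For a circular section of diameter D = 2.96 m at depth y = 0.639 m, the central angle is θ = 2 arccos(1 − 2y/D) = 1.933 rad. Then A = (D²/8)(θ − sin θ) = 1.093 m² and P = Dθ/2 = 2.861 m.
Hydraulic radius R = A/P = 1.093/2.861 = 0.382 m.
From Manning's equation, S = [nQ / (1 A R^(2/3))]² = [0.013 × 4.64 / (1 × 1.093 × 0.382^(2/3))]² = 0.011.

S = 0.011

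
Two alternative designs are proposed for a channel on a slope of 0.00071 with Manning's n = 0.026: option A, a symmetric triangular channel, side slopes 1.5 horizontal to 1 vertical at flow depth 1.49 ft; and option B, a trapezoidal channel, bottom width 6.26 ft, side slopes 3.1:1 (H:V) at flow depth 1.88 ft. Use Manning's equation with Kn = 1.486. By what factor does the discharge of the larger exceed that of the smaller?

10.8

Channel A: For a triangular section with side slope z = 1.5: A = zy² = 1.5×1.49² = 3.33 ft²; P = 2y√(1+z²) = 2×1.49×1.803 = 5.372 ft. Hydraulic radius R = A/P = 3.33/5.372 = 0.6199 ft. Q_A = (1.486/0.026)·3.33·0.6199^(2/3)·√0.00071 = 3.687 ft³/s.
Channel B: With bottom width b = 6.26 ft and side slope z = 3.1: A = (b + zy)y = (6.26 + 3.1×1.88)×1.88 = 22.73 ft²; P = b + 2y√(1+z²) = 6.26 + 2×1.88×3.257 = 18.51 ft. Hydraulic radius R = A/P = 22.73/18.51 = 1.228 ft. Q_B = (1.486/0.026)·22.73·1.228^(2/3)·√0.00071 = 39.69 ft³/s.
The larger discharge is 39.69 ft³/s and the smaller is 3.687 ft³/s; the ratio is 10.8.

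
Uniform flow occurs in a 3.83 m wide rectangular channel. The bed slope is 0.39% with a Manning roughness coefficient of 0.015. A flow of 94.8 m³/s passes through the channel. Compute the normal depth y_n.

Manning's equation rearranged: A R^(2/3) = nQ / (1·√S) = 0.015 × 94.8 / (√0.0039) = 22.77.
Trying y = 3.69 m: A R^(2/3) = 16.49 — short.
Trying y = 5.95 m: A R^(2/3) = 29.18 — over.
Trying y = 4.82 m: A R^(2/3) = 22.78 — close enough.

y_n = 4.82 m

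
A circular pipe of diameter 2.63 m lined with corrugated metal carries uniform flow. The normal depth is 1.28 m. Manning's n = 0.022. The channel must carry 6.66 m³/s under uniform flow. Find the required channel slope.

For a circular section of diameter D = 2.63 m at depth y = 1.28 m, the central angle is θ = 2 arccos(1 − 2y/D) = 3.088 rad. Then A = (D²/8)(θ − sin θ) = 2.624 m² and P = Dθ/2 = 4.061 m.
Hydraulic radius R = A/P = 2.624/4.061 = 0.6462 m.
From Manning's equation, S = [nQ / (1 A R^(2/3))]² = [0.022 × 6.66 / (1 × 2.624 × 0.6462^(2/3))]² = 0.00558.

S = 0.00558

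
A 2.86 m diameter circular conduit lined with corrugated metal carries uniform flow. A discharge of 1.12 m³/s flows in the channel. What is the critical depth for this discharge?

y_c = 0.448 m

At critical depth, Q² T / (g A³) = 1, i.e. A³/T = Q²/g = 1.12²/9.81 = 0.1279.
At y = 0.505 m: A³/T = 0.2052 — too large.
At y = 0.403 m: A³/T = 0.08444 — too small.
At y = 0.448 m: A³/T = 0.1281 — ≈ 0.1279.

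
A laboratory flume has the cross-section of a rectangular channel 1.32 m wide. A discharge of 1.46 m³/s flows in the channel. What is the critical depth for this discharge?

y_c = 0.5 m

For a rectangular channel, critical depth y_c = (q²/g)^(1/3) where q = Q/b = 1.46/1.32 = 1.106 m²/s.
So y_c = (1.106²/9.81)^(1/3) = 0.5 m.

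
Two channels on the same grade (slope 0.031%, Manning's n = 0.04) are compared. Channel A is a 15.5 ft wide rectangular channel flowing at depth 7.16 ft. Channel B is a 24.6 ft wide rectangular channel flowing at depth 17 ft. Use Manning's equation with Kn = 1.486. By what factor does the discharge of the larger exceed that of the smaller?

5.82

Channel A: Flow area A = b·y = 15.5 × 7.16 = 111 ft². Wetted perimeter P = b + 2y = 15.5 + 2×7.16 = 29.82 ft. Hydraulic radius R = A/P = 111/29.82 = 3.722 ft. Q_A = (1.486/0.04)·111·3.722^(2/3)·√0.00031 = 174.3 ft³/s.
Channel B: Flow area A = b·y = 24.6 × 17 = 418.2 ft². Wetted perimeter P = b + 2y = 24.6 + 2×17 = 58.6 ft. Hydraulic radius R = A/P = 418.2/58.6 = 7.137 ft. Q_B = (1.486/0.04)·418.2·7.137^(2/3)·√0.00031 = 1014 ft³/s.
The larger discharge is 1014 ft³/s and the smaller is 174.3 ft³/s; the ratio is 5.82.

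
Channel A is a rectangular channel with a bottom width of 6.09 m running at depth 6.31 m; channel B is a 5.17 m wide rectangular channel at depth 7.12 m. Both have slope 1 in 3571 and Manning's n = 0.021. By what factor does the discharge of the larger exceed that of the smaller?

Channel A: Flow area A = b·y = 6.09 × 6.31 = 38.43 m². Wetted perimeter P = b + 2y = 6.09 + 2×6.31 = 18.71 m. Hydraulic radius R = A/P = 38.43/18.71 = 2.054 m. Q_A = (1/0.021)·38.43·2.054^(2/3)·√0.00028 = 49.48 m³/s.
Channel B: Flow area A = b·y = 5.17 × 7.12 = 36.81 m². Wetted perimeter P = b + 2y = 5.17 + 2×7.12 = 19.41 m. Hydraulic radius R = A/P = 36.81/19.41 = 1.896 m. Q_B = (1/0.021)·36.81·1.896^(2/3)·√0.00028 = 44.94 m³/s.
The larger discharge is 49.48 m³/s and the smaller is 44.94 m³/s; the ratio is 1.1.

1.1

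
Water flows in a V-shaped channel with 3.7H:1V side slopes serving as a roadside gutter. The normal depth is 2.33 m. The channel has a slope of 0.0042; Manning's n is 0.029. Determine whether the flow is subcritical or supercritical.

For a triangular section with side slope z = 3.7: A = zy² = 3.7×2.33² = 20.09 m²; P = 2y√(1+z²) = 2×2.33×3.833 = 17.86 m.
Hydraulic radius R = A/P = 20.09/17.86 = 1.125 m.
V = (1/n) R^(2/3) √S = (1/0.029) × 1.125^(2/3) × √0.0042 = 2.417 m/s. Hydraulic depth D_h = A/T = 20.09/17.24 = 1.165 m.
Froude number Fr = V/√(g·D_h) = 2.417/√(9.81×1.165) = 0.715, which is less than 1, so the flow is subcritical.

subcritical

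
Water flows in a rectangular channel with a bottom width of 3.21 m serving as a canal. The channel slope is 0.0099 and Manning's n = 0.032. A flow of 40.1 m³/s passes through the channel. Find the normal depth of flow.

Manning's equation rearranged: A R^(2/3) = nQ / (1·√S) = 0.032 × 40.1 / (√0.0099) = 12.9.
At y = 4.34 m: A R^(2/3) = 15.48 — over.
At y = 2.8 m: A R^(2/3) = 9.109 — short.
At y = 3.72 m: A R^(2/3) = 12.89 — matches.

y_n = 3.72 m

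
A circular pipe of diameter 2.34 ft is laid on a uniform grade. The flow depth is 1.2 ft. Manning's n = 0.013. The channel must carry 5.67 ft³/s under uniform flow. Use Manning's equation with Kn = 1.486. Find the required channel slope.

For a circular section of diameter D = 2.34 ft at depth y = 1.2 ft, the central angle is θ = 2 arccos(1 − 2y/D) = 3.193 rad. Then A = (D²/8)(θ − sin θ) = 2.22 ft² and P = Dθ/2 = 3.736 ft.
Hydraulic radius R = A/P = 2.22/3.736 = 0.5944 ft.
From Manning's equation, S = [nQ / (1.486 A R^(2/3))]² = [0.013 × 5.67 / (1.486 × 2.22 × 0.5944^(2/3))]² = 0.000999.

S = 0.000999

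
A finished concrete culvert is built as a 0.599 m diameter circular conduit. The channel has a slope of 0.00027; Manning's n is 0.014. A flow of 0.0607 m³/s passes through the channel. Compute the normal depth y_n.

Manning's equation rearranged: A R^(2/3) = nQ / (1·√S) = 0.014 × 0.0607 / (√0.00027) = 0.05172.
Try y = 0.297 m: A R^(2/3) = 0.03917 — low.
Try y = 0.416 m: A R^(2/3) = 0.06585 — high.
Try y = 0.352 m: A R^(2/3) = 0.0517 — close enough.

y_n = 0.352 m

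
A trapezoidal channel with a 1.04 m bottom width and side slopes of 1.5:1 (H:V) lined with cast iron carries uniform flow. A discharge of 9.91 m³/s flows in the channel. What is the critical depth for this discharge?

y_c = 1.25 m

At critical depth, Q² T / (g A³) = 1, i.e. A³/T = Q²/g = 9.91²/9.81 = 10.01.
At y = 0.928 m: A³/T = 3.006 — low.
At y = 1.58 m: A³/T = 27.06 — high.
At y = 1.25 m: A³/T = 10.1 — ≈ 10.01.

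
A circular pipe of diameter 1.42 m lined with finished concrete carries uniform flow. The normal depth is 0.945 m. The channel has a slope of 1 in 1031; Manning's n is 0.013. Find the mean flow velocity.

For a circular section of diameter D = 1.42 m at depth y = 0.945 m, the central angle is θ = 2 arccos(1 − 2y/D) = 3.816 rad. Then A = (D²/8)(θ − sin θ) = 1.119 m² and P = Dθ/2 = 2.71 m.
Hydraulic radius R = A/P = 1.119/2.71 = 0.4131 m.
From Manning's equation, V = (1/n) R^(2/3) S^(1/2) = (1/0.013) × 0.4131^(2/3) × 0.0009699^(1/2) = 1.33 m/s.

V = 1.33 m/s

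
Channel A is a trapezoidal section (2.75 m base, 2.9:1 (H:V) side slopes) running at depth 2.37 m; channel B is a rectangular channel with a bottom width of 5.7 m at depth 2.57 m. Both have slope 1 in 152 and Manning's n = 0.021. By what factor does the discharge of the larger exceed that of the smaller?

1.53

Channel A: With bottom width b = 2.75 m and side slope z = 2.9: A = (b + zy)y = (2.75 + 2.9×2.37)×2.37 = 22.81 m²; P = b + 2y√(1+z²) = 2.75 + 2×2.37×3.068 = 17.29 m. Hydraulic radius R = A/P = 22.81/17.29 = 1.319 m. Q_A = (1/0.021)·22.81·1.319^(2/3)·√0.006579 = 105.9 m³/s.
Channel B: Flow area A = b·y = 5.7 × 2.57 = 14.65 m². Wetted perimeter P = b + 2y = 5.7 + 2×2.57 = 10.84 m. Hydraulic radius R = A/P = 14.65/10.84 = 1.351 m. Q_B = (1/0.021)·14.65·1.351^(2/3)·√0.006579 = 69.16 m³/s.
The larger discharge is 105.9 m³/s and the smaller is 69.16 m³/s; the ratio is 1.53.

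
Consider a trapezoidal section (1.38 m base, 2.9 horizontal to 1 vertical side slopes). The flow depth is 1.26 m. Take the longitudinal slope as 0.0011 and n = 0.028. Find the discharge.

With bottom width b = 1.38 m and side slope z = 2.9: A = (b + zy)y = (1.38 + 2.9×1.26)×1.26 = 6.343 m²; P = b + 2y√(1+z²) = 1.38 + 2×1.26×3.068 = 9.11 m.
Hydraulic radius R = A/P = 6.343/9.11 = 0.6962 m.
Manning's equation: Q = (1/n) A R^(2/3) S^(1/2) = (1/0.028) × 6.343 × 0.6962^(2/3) × 0.0011^(1/2) = 5.9 m³/s.

Q = 5.9 m³/s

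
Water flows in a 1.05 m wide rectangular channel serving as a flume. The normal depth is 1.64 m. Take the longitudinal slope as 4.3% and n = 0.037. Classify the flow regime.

subcritical

Flow area A = b·y = 1.05 × 1.64 = 1.722 m². Wetted perimeter P = b + 2y = 1.05 + 2×1.64 = 4.33 m.
Hydraulic radius R = A/P = 1.722/4.33 = 0.3977 m.
V = (1/n) R^(2/3) √S = (1/0.037) × 0.3977^(2/3) × √0.043 = 3.031 m/s. Hydraulic depth D_h = A/T = 1.722/1.05 = 1.64 m.
Froude number Fr = V/√(g·D_h) = 3.031/√(9.81×1.64) = 0.756, which is less than 1, so the flow is subcritical.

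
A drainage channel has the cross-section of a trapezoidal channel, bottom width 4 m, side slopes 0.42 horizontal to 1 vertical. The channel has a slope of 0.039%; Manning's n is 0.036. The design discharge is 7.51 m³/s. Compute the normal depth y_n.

y_n = 2.33 m

Manning's equation rearranged: A R^(2/3) = nQ / (1·√S) = 0.036 × 7.51 / (√0.00039) = 13.69.
Trying y = 1.83 m: A R^(2/3) = 9.271 — low.
Trying y = 2.33 m: A R^(2/3) = 13.68 — close enough.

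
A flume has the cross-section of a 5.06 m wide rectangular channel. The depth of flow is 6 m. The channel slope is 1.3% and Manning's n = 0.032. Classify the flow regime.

Flow area A = b·y = 5.06 × 6 = 30.36 m². Wetted perimeter P = b + 2y = 5.06 + 2×6 = 17.06 m.
Hydraulic radius R = A/P = 30.36/17.06 = 1.78 m.
V = (1/n) R^(2/3) √S = (1/0.032) × 1.78^(2/3) × √0.013 = 5.232 m/s. Hydraulic depth D_h = A/T = 30.36/5.06 = 6 m.
Froude number Fr = V/√(g·D_h) = 5.232/√(9.81×6) = 0.682, which is less than 1, so the flow is subcritical.

subcritical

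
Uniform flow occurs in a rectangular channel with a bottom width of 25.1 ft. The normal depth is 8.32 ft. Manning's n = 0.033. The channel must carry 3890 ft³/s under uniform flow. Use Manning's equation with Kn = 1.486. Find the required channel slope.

Flow area A = b·y = 25.1 × 8.32 = 208.8 ft². Wetted perimeter P = b + 2y = 25.1 + 2×8.32 = 41.74 ft.
Hydraulic radius R = A/P = 208.8/41.74 = 5.003 ft.
From Manning's equation, S = [nQ / (1.486 A R^(2/3))]² = [0.033 × 3890 / (1.486 × 208.8 × 5.003^(2/3))]² = 0.02.

S = 0.02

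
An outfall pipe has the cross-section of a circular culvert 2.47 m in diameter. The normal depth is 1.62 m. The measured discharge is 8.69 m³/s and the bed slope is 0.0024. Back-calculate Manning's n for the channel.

n = 0.015

For a circular section of diameter D = 2.47 m at depth y = 1.62 m, the central angle is θ = 2 arccos(1 − 2y/D) = 3.776 rad. Then A = (D²/8)(θ − sin θ) = 3.331 m² and P = Dθ/2 = 4.663 m.
Hydraulic radius R = A/P = 3.331/4.663 = 0.7144 m.
Rearranging Manning's equation: n = (1/Q) A R^(2/3) S^(1/2) = (1/8.69) × 3.331 × 0.7144^(2/3) × √0.0024 = 0.015.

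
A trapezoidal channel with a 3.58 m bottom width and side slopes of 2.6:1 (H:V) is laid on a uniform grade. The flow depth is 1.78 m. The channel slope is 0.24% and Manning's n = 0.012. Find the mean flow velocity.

With bottom width b = 3.58 m and side slope z = 2.6: A = (b + zy)y = (3.58 + 2.6×1.78)×1.78 = 14.61 m²; P = b + 2y√(1+z²) = 3.58 + 2×1.78×2.786 = 13.5 m.
Hydraulic radius R = A/P = 14.61/13.5 = 1.082 m.
From Manning's equation, V = (1/n) R^(2/3) S^(1/2) = (1/0.012) × 1.082^(2/3) × 0.0024^(1/2) = 4.3 m/s.

V = 4.3 m/s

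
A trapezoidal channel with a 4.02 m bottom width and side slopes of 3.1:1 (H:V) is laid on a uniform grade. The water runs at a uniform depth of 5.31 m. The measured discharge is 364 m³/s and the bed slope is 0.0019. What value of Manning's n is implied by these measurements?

With bottom width b = 4.02 m and side slope z = 3.1: A = (b + zy)y = (4.02 + 3.1×5.31)×5.31 = 108.8 m²; P = b + 2y√(1+z²) = 4.02 + 2×5.31×3.257 = 38.61 m.
Hydraulic radius R = A/P = 108.8/38.61 = 2.817 m.
Rearranging Manning's equation: n = (1/Q) A R^(2/3) S^(1/2) = (1/364) × 108.8 × 2.817^(2/3) × √0.0019 = 0.026.

n = 0.026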